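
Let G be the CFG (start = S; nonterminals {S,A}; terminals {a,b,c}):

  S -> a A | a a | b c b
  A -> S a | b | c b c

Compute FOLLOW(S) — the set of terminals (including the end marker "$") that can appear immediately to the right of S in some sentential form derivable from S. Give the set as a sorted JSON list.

FIRST iteration:
round 1:
  A via A→b: +{b}
  A via A→c b c: +{c}
  S via S→a A: +{a}
  S via S→b c b: +{b}
  S: {a,b}  A: {b,c}
round 2:
  A via A→S a: +{a}
  S: {a,b}  A: {a,b,c}
round 3: done
  S: {a,b}  A: {a,b,c}

FOLLOW iteration:
initialize: $ ∈ FOLLOW(S)
[1]
  A→S a: FOLLOW(S) ⊇ FIRST(a) = {a}; new: +{a}
  S→a A: FOLLOW(A) ⊇ FOLLOW(S) ⊇ {$,a}; new: +{$,a}
  FOLLOW(S)={$,a}  FOLLOW(A)={$,a}
[2] (stable)
  FOLLOW(S)={$,a}  FOLLOW(A)={$,a}

FOLLOW(S) = ["$", "a"]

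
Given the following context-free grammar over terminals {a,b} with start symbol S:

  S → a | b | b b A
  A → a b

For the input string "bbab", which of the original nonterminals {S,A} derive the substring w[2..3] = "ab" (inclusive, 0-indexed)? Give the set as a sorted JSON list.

CNF form of G:
  S -> T1 X2 | a | b
  A -> T0 T1
  T0 -> a
  T1 -> b
  X2 -> T1 A

Fill CYK table bottom-up — only the sub-triangle for w[2..3]:
  [2..2]={S,T0}  "a"  orig:{S}
  [3..3]={S,T1}  "b"  orig:{S}
  [2..3]={A}  "ab"

Original NTs in T[2,3] deriving "ab": ["A"]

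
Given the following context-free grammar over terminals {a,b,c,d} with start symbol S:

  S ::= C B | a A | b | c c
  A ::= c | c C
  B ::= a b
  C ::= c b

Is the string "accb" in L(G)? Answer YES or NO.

CNF form of G:
  S -> C B | T0 T0 | T1 A | b
  A -> T0 C | c
  B -> T1 T2
  C -> T0 T2
  T0 -> c
  T1 -> a
  T2 -> b

CYK fill:
  T[0,0] 'a' = {T1}  orig:{}
  T[1,1] 'c' = {A,T0}  orig:{A}
  T[2,2] 'c' = {A,T0}  orig:{A}
  T[3,3] 'b' = {S,T2}  orig:{S}
  T[0,1] 'ac' = {S}
  T[1,2] 'cc' = {S}
  T[2,3] 'cb' = {C}
  T[0,2] 'acc' = ∅
  T[1,3] 'ccb' = {A}
  T[0,3] 'accb' = {S}

S ∈ T[0,3] ⇒ YES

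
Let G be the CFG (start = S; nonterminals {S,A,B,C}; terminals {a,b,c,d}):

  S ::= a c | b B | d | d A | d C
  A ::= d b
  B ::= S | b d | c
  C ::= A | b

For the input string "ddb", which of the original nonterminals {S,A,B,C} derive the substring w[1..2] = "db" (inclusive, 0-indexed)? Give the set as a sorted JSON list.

Convert to CNF:
  S -> T0 A | T0 C | T1 B | T2 T3 | d
  A -> T0 T1
  B -> T0 A | T0 C | T1 B | T1 T0 | T2 T3 | c | d
  C -> T0 T1 | b
  T0 -> d
  T1 -> b
  T2 -> a
  T3 -> c

Fill CYK table bottom-up (cells [i..j] with 1 ≤ i ≤ j ≤ 2 only):
  T[1,1] 'd' = {B,S,T0}  orig:{B,S}
  T[2,2] 'b' = {C,T1}  orig:{C}
  T[1,2] 'db' = {A,B,C,S}

Original NTs in T[1,2] deriving "db": ["A", "B", "C", "S"]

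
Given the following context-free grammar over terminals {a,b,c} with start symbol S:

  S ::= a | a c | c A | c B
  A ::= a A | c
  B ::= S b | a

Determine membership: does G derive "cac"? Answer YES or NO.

Convert to CNF:
  S -> T0 T2 | T2 A | T2 B | a
  A -> T0 A | c
  B -> S T1 | a
  T0 -> a
  T1 -> b
  T2 -> c

CYK table (by increasing span):
  T[0,0] 'c' = {A,T2}  orig:{A}
  T[1,1] 'a' = {B,S,T0}  orig:{B,S}
  T[2,2] 'c' = {A,T2}  orig:{A}
  T[0,1] 'ca' = {S}
  T[1,2] 'ac' = {A,S}
  T[0,2] 'cac' = {S}

S ∈ T[0,2] ⇒ YES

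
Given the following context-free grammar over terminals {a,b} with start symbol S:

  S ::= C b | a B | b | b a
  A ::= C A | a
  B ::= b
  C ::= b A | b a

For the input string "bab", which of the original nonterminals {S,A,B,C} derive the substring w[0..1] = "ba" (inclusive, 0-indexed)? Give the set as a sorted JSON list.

CNF form of G:
  S -> C T0 | T0 T1 | T1 B | b
  A -> C A | a
  B -> b
  C -> T0 A | T0 T1
  T0 -> b
  T1 -> a

CYK fill — only the sub-triangle for w[0..1]:
  [0..0]={B,S,T0}  "b"  orig:{B,S}
  [1..1]={A,T1}  "a"  orig:{A}
  [0..1]={C,S}  "ba"

Original NTs in T[0,1] deriving "ba": ["C", "S"]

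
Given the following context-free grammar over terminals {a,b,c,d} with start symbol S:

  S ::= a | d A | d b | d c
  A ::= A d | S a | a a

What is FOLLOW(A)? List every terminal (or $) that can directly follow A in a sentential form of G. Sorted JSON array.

FIRST iteration:
round 1:
  A via A→a a: +{a}
  S via S→a: +{a}
  S via S→d A: +{d}
  FIRST[S]={a,d}  FIRST[A]={a}
round 2:
  A via A→S a: +{d}
  FIRST[S]={a,d}  FIRST[A]={a,d}
round 3: — fixpoint
  FIRST[S]={a,d}  FIRST[A]={a,d}

FOLLOW sets:
seed FOLLOW(S) with $
[1]
  A→A d: FOLLOW(A) ⊇ FIRST(d) = {d}; new: +{d}
  A→S a: FOLLOW(S) ⊇ FIRST(a) = {a}; new: +{a}
  S→d A: FOLLOW(A) ⊇ FOLLOW(S) ⊇ {$,a}; new: +{$,a}
  S: {$,a}  A: {$,a,d}
[2] done
  S: {$,a}  A: {$,a,d}

FOLLOW(A) = ["$", "a", "d"]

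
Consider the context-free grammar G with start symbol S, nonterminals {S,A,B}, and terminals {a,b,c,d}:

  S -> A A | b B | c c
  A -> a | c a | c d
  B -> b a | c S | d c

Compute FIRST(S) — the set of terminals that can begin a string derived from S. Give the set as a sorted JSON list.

FIRST sets, iterate to fixpoint:
pass 1:
  A via A→a: +{a}
  A via A→c a: +{c}
  B via B→b a: +{b}
  B via B→c S: +{c}
  B via B→d c: +{d}
  S via S→A A: +{a,c}
  S via S→b B: +{b}
  S: {a,b,c}  A: {a,c}  B: {b,c,d}
pass 2: — fixpoint
  S: {a,b,c}  A: {a,c}  B: {b,c,d}

FIRST(S) = ["a", "b", "c"]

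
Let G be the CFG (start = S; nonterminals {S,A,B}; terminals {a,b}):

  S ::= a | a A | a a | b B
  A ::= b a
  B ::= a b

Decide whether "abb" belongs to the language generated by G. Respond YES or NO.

Convert to CNF:
  S -> T0 B | T1 A | T1 T1 | a
  A -> T0 T1
  B -> T1 T0
  T0 -> b
  T1 -> a

CYK table (by increasing span):
  cell(0,0) a: {S,T1}  orig:{S}
  cell(1,1) b: {T0}  orig:{}
  cell(2,2) b: {T0}  orig:{}
  cell(0,1) ab: {B}
  cell(1,2) bb: ∅
  cell(0,2) abb: ∅

S ∉ T[0,2] ⇒ NO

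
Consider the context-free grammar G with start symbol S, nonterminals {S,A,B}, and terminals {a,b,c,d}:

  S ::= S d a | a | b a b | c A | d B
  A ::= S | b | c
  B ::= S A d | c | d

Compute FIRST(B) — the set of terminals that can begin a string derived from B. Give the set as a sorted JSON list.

FIRST sets, iterate to fixpoint:
round 1:
  A via A→b: +{b}
  A via A→c: +{c}
  B via B→c: +{c}
  B via B→d: +{d}
  S via S→a: +{a}
  S via S→b a b: +{b}
  S via S→c A: +{c}
  S via S→d B: +{d}
  S: {a,b,c,d}  A: {b,c}  B: {c,d}
round 2:
  A via A→S: +{a,d}
  B via B→S A d: +{a,b}
  S: {a,b,c,d}  A: {a,b,c,d}  B: {a,b,c,d}
round 3: done
  S: {a,b,c,d}  A: {a,b,c,d}  B: {a,b,c,d}

FIRST(B) = ["a", "b", "c", "d"]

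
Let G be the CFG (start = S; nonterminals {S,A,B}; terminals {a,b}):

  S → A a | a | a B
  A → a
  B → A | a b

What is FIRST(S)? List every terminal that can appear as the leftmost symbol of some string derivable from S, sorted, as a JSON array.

Compute FIRST by fixpoint:
pass 1:
  A via A→a: +{a}
  B via B→A: +{a}
  S via S→A a: +{a}
  S: {a}  A: {a}  B: {a}
pass 2: done
  S: {a}  A: {a}  B: {a}

FIRST(S) = ["a"]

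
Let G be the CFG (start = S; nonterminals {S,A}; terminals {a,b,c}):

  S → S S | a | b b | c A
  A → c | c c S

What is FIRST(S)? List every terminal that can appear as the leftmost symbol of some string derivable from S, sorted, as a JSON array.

FIRST sets, iterate to fixpoint:
iter 1:
  A via A→c: +{c}
  S via S→a: +{a}
  S via S→b b: +{b}
  S via S→c A: +{c}
  FIRST(S)={a,b,c}  FIRST(A)={c}
iter 2: (no change)
  FIRST(S)={a,b,c}  FIRST(A)={c}

FIRST(S) = ["a", "b", "c"]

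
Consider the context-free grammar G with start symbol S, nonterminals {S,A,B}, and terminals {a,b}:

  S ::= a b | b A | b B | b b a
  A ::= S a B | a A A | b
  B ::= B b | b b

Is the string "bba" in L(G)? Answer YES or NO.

CNF form of G:
  S -> T0 T1 | T1 A | T1 B | T1 X4
  A -> S X2 | T0 X3 | b
  B -> B T1 | T1 T1
  T0 -> a
  T1 -> b
  X2 -> T0 B
  X3 -> A A
  X4 -> T1 T0

CYK fill:
  [0..0]={A,T1}  "b"  orig:{A}
  [1..1]={A,T1}  "b"  orig:{A}
  [2..2]={T0}  "a"  orig:{}
  [0..1]={B,S,X3}  "bb"  orig:{B,S}
  [1..2]={X4}  "ba"  orig:{}
  [0..2]={S}  "bba"

S ∈ T[0,2] ⇒ YES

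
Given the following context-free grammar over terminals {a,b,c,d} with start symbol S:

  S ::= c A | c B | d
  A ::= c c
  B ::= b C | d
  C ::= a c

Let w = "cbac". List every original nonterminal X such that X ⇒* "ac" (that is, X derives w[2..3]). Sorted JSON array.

Convert to CNF:
  S -> T0 A | T0 B | d
  A -> T0 T0
  B -> T1 C | d
  C -> T2 T0
  T0 -> c
  T1 -> b
  T2 -> a

Fill CYK table bottom-up, restricted to cells inside w[2..3]:
  cell(2,2) a: {T2}  orig:{}
  cell(3,3) c: {T0}  orig:{}
  cell(2,3) ac: {C}

Original NTs in T[2,3] deriving "ac": ["C"]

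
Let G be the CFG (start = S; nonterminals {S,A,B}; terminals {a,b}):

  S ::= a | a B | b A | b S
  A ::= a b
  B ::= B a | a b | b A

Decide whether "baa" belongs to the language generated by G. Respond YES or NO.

CNF form of G:
  S -> T0 B | T1 A | T1 S | a
  A -> T0 T1
  B -> B T0 | T0 T1 | T1 A
  T0 -> a
  T1 -> b

CYK table (by increasing span):
  [0..0]={T1}  "b"  orig:{}
  [1..1]={S,T0}  "a"  orig:{S}
  [2..2]={S,T0}  "a"  orig:{S}
  [0..1]={S}  "ba"
  [1..2]=∅  "aa"
  [0..2]=∅  "baa"

S ∉ T[0,2] ⇒ NO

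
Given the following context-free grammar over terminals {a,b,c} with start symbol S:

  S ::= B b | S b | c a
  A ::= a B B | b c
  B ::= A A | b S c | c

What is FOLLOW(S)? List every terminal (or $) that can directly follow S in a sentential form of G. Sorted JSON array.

FIRST iteration:
pass 1:
  A via A→a B B: +{a}
  A via A→b c: +{b}
  B via B→A A: +{a,b}
  B via B→c: +{c}
  S via S→B b: +{a,b,c}
  FIRST(S)={a,b,c}  FIRST(A)={a,b}  FIRST(B)={a,b,c}
pass 2: done
  FIRST(S)={a,b,c}  FIRST(A)={a,b}  FIRST(B)={a,b,c}

Compute FOLLOW by fixpoint:
FOLLOW(S) := {$}
iter 1:
  A→a B B: FOLLOW(B) ⊇ FIRST(B) = {a,b,c}; new: +{a,b,c}
  B→A A: FOLLOW(A) ⊇ FIRST(A) = {a,b}; new: +{a,b}
  B→A A: FOLLOW(A) ⊇ FOLLOW(B) ⊇ {a,b,c}; new: +{c}
  B→b S c: FOLLOW(S) ⊇ FIRST(c) = {c}; new: +{c}
  S→S b: FOLLOW(S) ⊇ FIRST(b) = {b}; new: +{b}
  S: {$,b,c}  A: {a,b,c}  B: {a,b,c}
iter 2: (no change)
  S: {$,b,c}  A: {a,b,c}  B: {a,b,c}

FOLLOW(S) = ["$", "b", "c"]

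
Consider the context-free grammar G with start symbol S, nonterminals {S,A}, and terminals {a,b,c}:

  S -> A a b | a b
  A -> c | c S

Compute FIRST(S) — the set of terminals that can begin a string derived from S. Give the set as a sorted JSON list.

Compute FIRST by fixpoint:
pass 1:
  A via A→c: +{c}
  S via S→A a b: +{c}
  S via S→a b: +{a}
  FIRST[S]={a,c}  FIRST[A]={c}
pass 2: (stable)
  FIRST[S]={a,c}  FIRST[A]={c}

FIRST(S) = ["a", "c"]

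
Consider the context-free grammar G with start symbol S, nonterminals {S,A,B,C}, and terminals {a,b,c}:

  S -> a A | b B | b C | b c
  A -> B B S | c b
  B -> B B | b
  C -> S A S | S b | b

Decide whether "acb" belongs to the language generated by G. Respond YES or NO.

CNF form of G:
  S -> T1 B | T1 C | T1 T0 | T2 A
  A -> B X3 | T0 T1
  B -> B B | b
  C -> S T1 | S X4 | b
  T0 -> c
  T1 -> b
  T2 -> a
  X3 -> B S
  X4 -> A S

CYK fill:
  [0..0]={T2}  "a"  orig:{}
  [1..1]={T0}  "c"  orig:{}
  [2..2]={B,C,T1}  "b"  orig:{B,C}
  [0..1]=∅  "ac"
  [1..2]={A}  "cb"
  [0..2]={S}  "acb"

S ∈ T[0,2] ⇒ YES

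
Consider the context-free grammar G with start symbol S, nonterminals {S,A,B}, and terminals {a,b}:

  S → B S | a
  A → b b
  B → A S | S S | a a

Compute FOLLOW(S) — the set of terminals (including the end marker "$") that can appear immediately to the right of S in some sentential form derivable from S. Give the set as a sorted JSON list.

FIRST iteration:
iter 1:
  A via A→b b: +{b}
  B via B→A S: +{b}
  B via B→a a: +{a}
  S via S→B S: +{a,b}
  FIRST(S)={a,b}  FIRST(A)={b}  FIRST(B)={a,b}
iter 2: — fixpoint
  FIRST(S)={a,b}  FIRST(A)={b}  FIRST(B)={a,b}

FOLLOW sets:
seed FOLLOW(S) with $
pass 1:
  B→A S: FOLLOW(A) ⊇ FIRST(S) = {a,b}; new: +{a,b}
  B→S S: FOLLOW(S) ⊇ FIRST(S) = {a,b}; new: +{a,b}
  S→B S: FOLLOW(B) ⊇ FIRST(S) = {a,b}; new: +{a,b}
  FOLLOW[S]={$,a,b}  FOLLOW[A]={a,b}  FOLLOW[B]={a,b}
pass 2: done
  FOLLOW[S]={$,a,b}  FOLLOW[A]={a,b}  FOLLOW[B]={a,b}

FOLLOW(S) = ["$", "a", "b"]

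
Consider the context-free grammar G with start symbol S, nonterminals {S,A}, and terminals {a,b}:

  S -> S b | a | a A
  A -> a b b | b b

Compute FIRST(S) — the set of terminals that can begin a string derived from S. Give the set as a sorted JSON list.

FIRST iteration:
pass 1:
  A via A→a b b: +{a}
  A via A→b b: +{b}
  S via S→a: +{a}
  S: {a}  A: {a,b}
pass 2: (no change)
  S: {a}  A: {a,b}

FIRST(S) = ["a"]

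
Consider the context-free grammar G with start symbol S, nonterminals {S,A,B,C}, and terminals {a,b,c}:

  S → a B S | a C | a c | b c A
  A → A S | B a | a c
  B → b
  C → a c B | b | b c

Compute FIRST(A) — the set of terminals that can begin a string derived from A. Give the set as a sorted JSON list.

FIRST sets, iterate to fixpoint:
pass 1:
  A via A→a c: +{a}
  B via B→b: +{b}
  C via C→a c B: +{a}
  C via C→b: +{b}
  S via S→a B S: +{a}
  S via S→b c A: +{b}
  FIRST(S)={a,b}  FIRST(A)={a}  FIRST(B)={b}  FIRST(C)={a,b}
pass 2:
  A via A→B a: +{b}
  FIRST(S)={a,b}  FIRST(A)={a,b}  FIRST(B)={b}  FIRST(C)={a,b}
pass 3: (no change)
  FIRST(S)={a,b}  FIRST(A)={a,b}  FIRST(B)={b}  FIRST(C)={a,b}

FIRST(A) = ["a", "b"]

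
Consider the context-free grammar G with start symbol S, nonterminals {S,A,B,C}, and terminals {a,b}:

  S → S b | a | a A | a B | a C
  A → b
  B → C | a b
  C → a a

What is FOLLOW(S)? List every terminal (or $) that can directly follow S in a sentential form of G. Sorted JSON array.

Compute FIRST by fixpoint:
pass 1:
  A via A→b: +{b}
  B via B→a b: +{a}
  C via C→a a: +{a}
  S via S→a: +{a}
  FIRST[S]={a}  FIRST[A]={b}  FIRST[B]={a}  FIRST[C]={a}
pass 2: done
  FIRST[S]={a}  FIRST[A]={b}  FIRST[B]={a}  FIRST[C]={a}

FOLLOW iteration:
FOLLOW(S) := {$}
round 1:
  S→S b: FOLLOW(S) ⊇ FIRST(b) = {b}; new: +{b}
  S→a A: FOLLOW(A) ⊇ FOLLOW(S) ⊇ {$,b}; new: +{$,b}
  S→a B: FOLLOW(B) ⊇ FOLLOW(S) ⊇ {$,b}; new: +{$,b}
  S→a C: FOLLOW(C) ⊇ FOLLOW(S) ⊇ {$,b}; new: +{$,b}
  FOLLOW[S]={$,b}  FOLLOW[A]={$,b}  FOLLOW[B]={$,b}  FOLLOW[C]={$,b}
round 2: (no change)
  FOLLOW[S]={$,b}  FOLLOW[A]={$,b}  FOLLOW[B]={$,b}  FOLLOW[C]={$,b}

FOLLOW(S) = ["$", "b"]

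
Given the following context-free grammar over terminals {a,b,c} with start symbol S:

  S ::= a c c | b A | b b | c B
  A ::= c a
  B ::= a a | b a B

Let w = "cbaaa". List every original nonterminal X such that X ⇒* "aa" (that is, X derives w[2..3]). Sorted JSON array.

CNF form of G:
  S -> T0 B | T1 X4 | T2 A | T2 T2
  A -> T0 T1
  B -> T1 T1 | T2 X3
  T0 -> c
  T1 -> a
  T2 -> b
  X3 -> T1 B
  X4 -> T0 T0

CYK table (by increasing span) — only the sub-triangle for w[2..3]:
  [2..2]={T1}  "a"  orig:{}
  [3..3]={T1}  "a"  orig:{}
  [2..3]={B}  "aa"

Original NTs in T[2,3] deriving "aa": ["B"]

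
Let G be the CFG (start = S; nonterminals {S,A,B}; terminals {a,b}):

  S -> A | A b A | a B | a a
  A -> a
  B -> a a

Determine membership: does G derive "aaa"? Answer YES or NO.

Convert to CNF:
  S -> A X2 | T0 B | T0 T0 | a
  A -> a
  B -> T0 T0
  T0 -> a
  T1 -> b
  X2 -> T1 A

Fill CYK table bottom-up:
  cell(0,0) a: {A,S,T0}  orig:{A,S}
  cell(1,1) a: {A,S,T0}  orig:{A,S}
  cell(2,2) a: {A,S,T0}  orig:{A,S}
  cell(0,1) aa: {B,S}
  cell(1,2) aa: {B,S}
  cell(0,2) aaa: {S}

S ∈ T[0,2] ⇒ YES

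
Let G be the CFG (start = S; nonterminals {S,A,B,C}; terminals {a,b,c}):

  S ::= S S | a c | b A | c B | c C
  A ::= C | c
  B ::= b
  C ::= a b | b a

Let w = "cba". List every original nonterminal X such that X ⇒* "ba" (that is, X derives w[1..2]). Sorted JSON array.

Convert to CNF:
  S -> S S | T0 T2 | T1 A | T2 B | T2 C
  A -> T0 T1 | T1 T0 | c
  B -> b
  C -> T0 T1 | T1 T0
  T0 -> a
  T1 -> b
  T2 -> c

CYK table (by increasing span) — only the sub-triangle for w[1..2]:
  [1..1]={B,T1}  "b"  orig:{B}
  [2..2]={T0}  "a"  orig:{}
  [1..2]={A,C}  "ba"

Original NTs in T[1,2] deriving "ba": ["A", "C"]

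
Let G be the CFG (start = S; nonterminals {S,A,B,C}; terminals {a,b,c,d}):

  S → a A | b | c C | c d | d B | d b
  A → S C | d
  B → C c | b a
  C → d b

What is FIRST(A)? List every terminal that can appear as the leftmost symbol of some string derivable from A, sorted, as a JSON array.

Compute FIRST by fixpoint:
pass 1:
  A via A→d: +{d}
  B via B→b a: +{b}
  C via C→d b: +{d}
  S via S→a A: +{a}
  S via S→b: +{b}
  S via S→c C: +{c}
  S via S→d B: +{d}
  S: {a,b,c,d}  A: {d}  B: {b}  C: {d}
pass 2:
  A via A→S C: +{a,b,c}
  B via B→C c: +{d}
  S: {a,b,c,d}  A: {a,b,c,d}  B: {b,d}  C: {d}
pass 3: — fixpoint
  S: {a,b,c,d}  A: {a,b,c,d}  B: {b,d}  C: {d}

FIRST(A) = ["a", "b", "c", "d"]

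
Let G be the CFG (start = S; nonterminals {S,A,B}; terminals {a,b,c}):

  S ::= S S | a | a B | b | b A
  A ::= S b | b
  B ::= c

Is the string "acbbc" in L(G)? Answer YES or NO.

CNF form of G:
  S -> S S | T0 A | T1 B | a | b
  A -> S T0 | b
  B -> c
  T0 -> b
  T1 -> a

Fill CYK table bottom-up:
  cell(0,0) a: {S,T1}  orig:{S}
  cell(1,1) c: {B}
  cell(2,2) b: {A,S,T0}  orig:{A,S}
  cell(3,3) b: {A,S,T0}  orig:{A,S}
  cell(4,4) c: {B}
  cell(0,1) ac: {S}
  cell(1,2) cb: ∅
  cell(2,3) bb: {A,S}
  cell(3,4) bc: ∅
  cell(0,2) acb: {A,S}
  cell(1,3) cbb: ∅
  cell(2,4) bbc: ∅
  cell(0,3) acbb: {A,S}
  cell(1,4) cbbc: ∅
  cell(0,4) acbbc: ∅

S ∉ T[0,4] ⇒ NO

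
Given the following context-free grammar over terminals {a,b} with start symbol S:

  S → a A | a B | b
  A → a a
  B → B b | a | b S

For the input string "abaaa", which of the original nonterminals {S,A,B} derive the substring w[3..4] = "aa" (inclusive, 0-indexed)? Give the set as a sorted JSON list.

CNF form of G:
  S -> T0 A | T0 B | b
  A -> T0 T0
  B -> B T1 | T1 S | a
  T0 -> a
  T1 -> b

CYK table (by increasing span), restricted to cells inside w[3..4]:
  cell(3,3) a: {B,T0}  orig:{B}
  cell(4,4) a: {B,T0}  orig:{B}
  cell(3,4) aa: {A,S}

Original NTs in T[3,4] deriving "aa": ["A", "S"]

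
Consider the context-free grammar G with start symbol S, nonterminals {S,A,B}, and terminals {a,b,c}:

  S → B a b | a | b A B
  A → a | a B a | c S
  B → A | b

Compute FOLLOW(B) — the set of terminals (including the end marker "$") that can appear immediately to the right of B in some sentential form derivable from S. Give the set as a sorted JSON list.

Compute FIRST by fixpoint:
iter 1:
  A via A→a: +{a}
  A via A→c S: +{c}
  B via B→A: +{a,c}
  B via B→b: +{b}
  S via S→B a b: +{a,b,c}
  S: {a,b,c}  A: {a,c}  B: {a,b,c}
iter 2: (no change)
  S: {a,b,c}  A: {a,c}  B: {a,b,c}

Compute FOLLOW by fixpoint:
initialize: $ ∈ FOLLOW(S)
round 1:
  A→a B a: FOLLOW(B) ⊇ FIRST(a) = {a}; new: +{a}
  B→A: FOLLOW(A) ⊇ FOLLOW(B) ⊇ {a}; new: +{a}
  S→b A B: FOLLOW(A) ⊇ FIRST(B) = {a,b,c}; new: +{b,c}
  S→b A B: FOLLOW(B) ⊇ FOLLOW(S) ⊇ {$}; new: +{$}
  S: {$}  A: {a,b,c}  B: {$,a}
round 2:
  A→c S: FOLLOW(S) ⊇ FOLLOW(A) ⊇ {a,b,c}; new: +{a,b,c}
  B→A: FOLLOW(A) ⊇ FOLLOW(B) ⊇ {$,a}; new: +{$}
  S→b A B: FOLLOW(B) ⊇ FOLLOW(S) ⊇ {$,a,b,c}; new: +{b,c}
  S: {$,a,b,c}  A: {$,a,b,c}  B: {$,a,b,c}
round 3: — fixpoint
  S: {$,a,b,c}  A: {$,a,b,c}  B: {$,a,b,c}

FOLLOW(B) = ["$", "a", "b", "c"]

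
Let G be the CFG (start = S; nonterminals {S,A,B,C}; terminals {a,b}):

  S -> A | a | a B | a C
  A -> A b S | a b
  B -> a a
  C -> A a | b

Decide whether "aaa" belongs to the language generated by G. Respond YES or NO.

CNF form of G:
  S -> A X3 | T1 B | T1 C | T1 T0 | a
  A -> A X2 | T1 T0
  B -> T1 T1
  C -> A T1 | b
  T0 -> b
  T1 -> a
  X2 -> T0 S
  X3 -> T0 S

CYK fill:
  [0..0]={S,T1}  "a"  orig:{S}
  [1..1]={S,T1}  "a"  orig:{S}
  [2..2]={S,T1}  "a"  orig:{S}
  [0..1]={B}  "aa"
  [1..2]={B}  "aa"
  [0..2]={S}  "aaa"

S ∈ T[0,2] ⇒ YES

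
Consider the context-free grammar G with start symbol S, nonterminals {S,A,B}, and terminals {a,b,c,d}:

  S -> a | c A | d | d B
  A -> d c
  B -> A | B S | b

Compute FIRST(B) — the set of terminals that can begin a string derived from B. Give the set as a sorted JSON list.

Compute FIRST by fixpoint:
pass 1:
  A via A→d c: +{d}
  B via B→A: +{d}
  B via B→b: +{b}
  S via S→a: +{a}
  S via S→c A: +{c}
  S via S→d: +{d}
  S: {a,c,d}  A: {d}  B: {b,d}
pass 2: — fixpoint
  S: {a,c,d}  A: {d}  B: {b,d}

FIRST(B) = ["b", "d"]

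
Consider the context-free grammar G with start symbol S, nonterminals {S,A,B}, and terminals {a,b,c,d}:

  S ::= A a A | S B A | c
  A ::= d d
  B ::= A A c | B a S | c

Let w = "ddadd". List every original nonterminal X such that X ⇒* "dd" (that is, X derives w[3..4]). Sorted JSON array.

CNF form of G:
  S -> A X5 | S X6 | c
  A -> T0 T0
  B -> A X3 | B X4 | c
  T0 -> d
  T1 -> c
  T2 -> a
  X3 -> A T1
  X4 -> T2 S
  X5 -> T2 A
  X6 -> B A

CYK table (by increasing span) (cells [i..j] with 3 ≤ i ≤ j ≤ 4 only):
  [3..3]={T0}  "d"  orig:{}
  [4..4]={T0}  "d"  orig:{}
  [3..4]={A}  "dd"

Original NTs in T[3,4] deriving "dd": ["A"]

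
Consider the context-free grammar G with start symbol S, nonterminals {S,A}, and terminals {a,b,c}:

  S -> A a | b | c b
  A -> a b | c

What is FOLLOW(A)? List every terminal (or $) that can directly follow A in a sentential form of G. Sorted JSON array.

FIRST iteration:
round 1:
  A via A→a b: +{a}
  A via A→c: +{c}
  S via S→A a: +{a,c}
  S via S→b: +{b}
  S: {a,b,c}  A: {a,c}
round 2: done
  S: {a,b,c}  A: {a,c}

FOLLOW iteration:
FOLLOW(S) := {$}
pass 1:
  S→A a: FOLLOW(A) ⊇ FIRST(a) = {a}; new: +{a}
  FOLLOW(S)={$}  FOLLOW(A)={a}
pass 2: done
  FOLLOW(S)={$}  FOLLOW(A)={a}

FOLLOW(A) = ["a"]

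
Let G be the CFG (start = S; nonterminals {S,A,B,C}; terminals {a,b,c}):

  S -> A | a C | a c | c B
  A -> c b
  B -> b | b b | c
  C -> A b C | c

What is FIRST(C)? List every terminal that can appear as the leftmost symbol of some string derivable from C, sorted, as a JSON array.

FIRST iteration:
pass 1:
  A via A→c b: +{c}
  B via B→b: +{b}
  B via B→c: +{c}
  C via C→A b C: +{c}
  S via S→A: +{c}
  S via S→a C: +{a}
  S: {a,c}  A: {c}  B: {b,c}  C: {c}
pass 2: — fixpoint
  S: {a,c}  A: {c}  B: {b,c}  C: {c}

FIRST(C) = ["c"]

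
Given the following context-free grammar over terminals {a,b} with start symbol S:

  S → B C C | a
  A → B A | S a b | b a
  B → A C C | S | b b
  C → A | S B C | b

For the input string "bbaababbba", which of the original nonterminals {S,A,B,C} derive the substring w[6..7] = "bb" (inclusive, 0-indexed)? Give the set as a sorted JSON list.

Convert to CNF:
  S -> B X7 | a
  A -> B A | S X2 | T1 T0
  B -> A X3 | B X4 | T1 T1 | a
  C -> B A | S X5 | S X6 | T1 T0 | b
  T0 -> a
  T1 -> b
  X2 -> T0 T1
  X3 -> C C
  X4 -> C C
  X5 -> B C
  X6 -> T0 T1
  X7 -> C C

Fill CYK table bottom-up (cells [i..j] with 6 ≤ i ≤ j ≤ 7 only):
  [6..6]={C,T1}  "b"  orig:{C}
  [7..7]={C,T1}  "b"  orig:{C}
  [6..7]={B,X3,X4,X7}  "bb"  orig:{B}

Original NTs in T[6,7] deriving "bb": ["B"]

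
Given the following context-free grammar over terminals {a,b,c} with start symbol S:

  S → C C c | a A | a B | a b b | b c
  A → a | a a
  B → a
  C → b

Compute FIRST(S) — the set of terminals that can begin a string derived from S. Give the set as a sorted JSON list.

FIRST iteration:
pass 1:
  A via A→a: +{a}
  B via B→a: +{a}
  C via C→b: +{b}
  S via S→C C c: +{b}
  S via S→a A: +{a}
  FIRST(S)={a,b}  FIRST(A)={a}  FIRST(B)={a}  FIRST(C)={b}
pass 2: — fixpoint
  FIRST(S)={a,b}  FIRST(A)={a}  FIRST(B)={a}  FIRST(C)={b}

FIRST(S) = ["a", "b"]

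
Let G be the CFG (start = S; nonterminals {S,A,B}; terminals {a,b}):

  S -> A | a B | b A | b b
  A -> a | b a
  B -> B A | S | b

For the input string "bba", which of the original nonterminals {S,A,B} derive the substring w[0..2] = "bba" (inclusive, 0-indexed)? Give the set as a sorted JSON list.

Convert to CNF:
  S -> T0 A | T0 T0 | T0 T1 | T1 B | a
  A -> T0 T1 | a
  B -> B A | T0 A | T0 T0 | T0 T1 | T1 B | a | b
  T0 -> b
  T1 -> a

Fill CYK table bottom-up (cells [i..j] with 0 ≤ i ≤ j ≤ 2 only):
  T[0,0] 'b' = {B,T0}  orig:{B}
  T[1,1] 'b' = {B,T0}  orig:{B}
  T[2,2] 'a' = {A,B,S,T1}  orig:{A,B,S}
  T[0,1] 'bb' = {B,S}
  T[1,2] 'ba' = {A,B,S}
  T[0,2] 'bba' = {B,S}

Original NTs in T[0,2] deriving "bba": ["B", "S"]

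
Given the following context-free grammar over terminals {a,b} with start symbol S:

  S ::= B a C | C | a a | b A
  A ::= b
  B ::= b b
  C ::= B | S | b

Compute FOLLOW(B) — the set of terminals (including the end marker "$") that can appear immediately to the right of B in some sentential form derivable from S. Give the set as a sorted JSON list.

FIRST iteration:
round 1:
  A via A→b: +{b}
  B via B→b b: +{b}
  C via C→B: +{b}
  S via S→B a C: +{b}
  S via S→a a: +{a}
  FIRST(S)={a,b}  FIRST(A)={b}  FIRST(B)={b}  FIRST(C)={b}
round 2:
  C via C→S: +{a}
  FIRST(S)={a,b}  FIRST(A)={b}  FIRST(B)={b}  FIRST(C)={a,b}
round 3: (no change)
  FIRST(S)={a,b}  FIRST(A)={b}  FIRST(B)={b}  FIRST(C)={a,b}

FOLLOW sets:
FOLLOW(S) := {$}
round 1:
  S→B a C: FOLLOW(B) ⊇ FIRST(a) = {a}; new: +{a}
  S→B a C: FOLLOW(C) ⊇ FOLLOW(S) ⊇ {$}; new: +{$}
  S→b A: FOLLOW(A) ⊇ FOLLOW(S) ⊇ {$}; new: +{$}
  S: {$}  A: {$}  B: {a}  C: {$}
round 2:
  C→B: FOLLOW(B) ⊇ FOLLOW(C) ⊇ {$}; new: +{$}
  S: {$}  A: {$}  B: {$,a}  C: {$}
round 3: (no change)
  S: {$}  A: {$}  B: {$,a}  C: {$}

FOLLOW(B) = ["$", "a"]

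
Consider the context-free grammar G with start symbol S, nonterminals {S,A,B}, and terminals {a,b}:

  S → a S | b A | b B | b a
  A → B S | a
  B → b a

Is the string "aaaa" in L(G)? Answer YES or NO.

CNF form of G:
  S -> T0 A | T0 B | T0 T1 | T1 S
  A -> B S | a
  B -> T0 T1
  T0 -> b
  T1 -> a

CYK table (by increasing span):
  cell(0,0) a: {A,T1}  orig:{A}
  cell(1,1) a: {A,T1}  orig:{A}
  cell(2,2) a: {A,T1}  orig:{A}
  cell(3,3) a: {A,T1}  orig:{A}
  cell(0,1) aa: ∅
  cell(1,2) aa: ∅
  cell(2,3) aa: ∅
  cell(0,2) aaa: ∅
  cell(1,3) aaa: ∅
  cell(0,3) aaaa: ∅

S ∉ T[0,3] ⇒ NO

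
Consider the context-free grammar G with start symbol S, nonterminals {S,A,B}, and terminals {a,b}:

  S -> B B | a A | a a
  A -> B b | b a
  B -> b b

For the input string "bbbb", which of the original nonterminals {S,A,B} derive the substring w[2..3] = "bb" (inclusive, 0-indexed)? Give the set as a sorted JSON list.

Convert to CNF:
  S -> B B | T1 A | T1 T1
  A -> B T0 | T0 T1
  B -> T0 T0
  T0 -> b
  T1 -> a

CYK fill (cells [i..j] with 2 ≤ i ≤ j ≤ 3 only):
  T[2,2] 'b' = {T0}  orig:{}
  T[3,3] 'b' = {T0}  orig:{}
  T[2,3] 'bb' = {B}

Original NTs in T[2,3] deriving "bb": ["B"]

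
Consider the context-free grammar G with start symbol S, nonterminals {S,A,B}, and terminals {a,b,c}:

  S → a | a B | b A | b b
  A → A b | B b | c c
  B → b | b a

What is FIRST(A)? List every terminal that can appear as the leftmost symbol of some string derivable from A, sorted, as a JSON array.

FIRST sets, iterate to fixpoint:
round 1:
  A via A→c c: +{c}
  B via B→b: +{b}
  S via S→a: +{a}
  S via S→b A: +{b}
  FIRST[S]={a,b}  FIRST[A]={c}  FIRST[B]={b}
round 2:
  A via A→B b: +{b}
  FIRST[S]={a,b}  FIRST[A]={b,c}  FIRST[B]={b}
round 3: — fixpoint
  FIRST[S]={a,b}  FIRST[A]={b,c}  FIRST[B]={b}

FIRST(A) = ["b", "c"]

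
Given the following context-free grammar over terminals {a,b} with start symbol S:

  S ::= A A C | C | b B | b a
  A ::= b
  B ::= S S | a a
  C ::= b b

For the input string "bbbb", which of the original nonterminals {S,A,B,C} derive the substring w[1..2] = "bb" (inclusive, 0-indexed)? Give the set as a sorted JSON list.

Convert to CNF:
  S -> A X2 | T1 B | T1 T0 | T1 T1
  A -> b
  B -> S S | T0 T0
  C -> T1 T1
  T0 -> a
  T1 -> b
  X2 -> A C

CYK table (by increasing span) — only the sub-triangle for w[1..2]:
  cell(1,1) b: {A,T1}  orig:{A}
  cell(2,2) b: {A,T1}  orig:{A}
  cell(1,2) bb: {C,S}

Original NTs in T[1,2] deriving "bb": ["C", "S"]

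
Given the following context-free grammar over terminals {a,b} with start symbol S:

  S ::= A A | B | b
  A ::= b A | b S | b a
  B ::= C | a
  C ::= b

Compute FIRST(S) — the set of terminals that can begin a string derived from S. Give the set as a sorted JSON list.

Compute FIRST by fixpoint:
[1]
  A via A→b A: +{b}
  B via B→a: +{a}
  C via C→b: +{b}
  S via S→A A: +{b}
  S via S→B: +{a}
  S: {a,b}  A: {b}  B: {a}  C: {b}
[2]
  B via B→C: +{b}
  S: {a,b}  A: {b}  B: {a,b}  C: {b}
[3] — fixpoint
  S: {a,b}  A: {b}  B: {a,b}  C: {b}

FIRST(S) = ["a", "b"]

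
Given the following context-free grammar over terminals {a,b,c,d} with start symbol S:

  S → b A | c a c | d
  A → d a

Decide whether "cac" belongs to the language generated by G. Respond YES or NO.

CNF form of G:
  S -> T2 A | T3 X4 | d
  A -> T0 T1
  T0 -> d
  T1 -> a
  T2 -> b
  T3 -> c
  X4 -> T1 T3

Fill CYK table bottom-up:
  [0..0]={T3}  "c"  orig:{}
  [1..1]={T1}  "a"  orig:{}
  [2..2]={T3}  "c"  orig:{}
  [0..1]=∅  "ca"
  [1..2]={X4}  "ac"  orig:{}
  [0..2]={S}  "cac"

S ∈ T[0,2] ⇒ YES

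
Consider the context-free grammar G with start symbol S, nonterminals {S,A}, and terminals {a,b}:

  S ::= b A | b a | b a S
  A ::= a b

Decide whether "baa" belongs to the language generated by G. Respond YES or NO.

CNF form of G:
  S -> T1 A | T1 T0 | T1 X2
  A -> T0 T1
  T0 -> a
  T1 -> b
  X2 -> T0 S

CYK fill:
  [0..0]={T1}  "b"  orig:{}
  [1..1]={T0}  "a"  orig:{}
  [2..2]={T0}  "a"  orig:{}
  [0..1]={S}  "ba"
  [1..2]=∅  "aa"
  [0..2]=∅  "baa"

S ∉ T[0,2] ⇒ NO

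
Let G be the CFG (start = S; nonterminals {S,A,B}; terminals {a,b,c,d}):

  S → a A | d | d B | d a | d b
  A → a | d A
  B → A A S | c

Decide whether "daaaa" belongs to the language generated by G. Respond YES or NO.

CNF form of G:
  S -> T0 B | T0 T1 | T0 T2 | T1 A | d
  A -> T0 A | a
  B -> A X3 | c
  T0 -> d
  T1 -> a
  T2 -> b
  X3 -> A S

CYK fill:
  [0..0]={S,T0}  "d"  orig:{S}
  [1..1]={A,T1}  "a"  orig:{A}
  [2..2]={A,T1}  "a"  orig:{A}
  [3..3]={A,T1}  "a"  orig:{A}
  [4..4]={A,T1}  "a"  orig:{A}
  [0..1]={A,S}  "da"
  [1..2]={S}  "aa"
  [2..3]={S}  "aa"
  [3..4]={S}  "aa"
  [0..2]=∅  "daa"
  [1..3]={X3}  "aaa"  orig:{}
  [2..4]={X3}  "aaa"  orig:{}
  [0..3]={X3}  "daaa"  orig:{}
  [1..4]={B}  "aaaa"
  [0..4]={B,S}  "daaaa"

S ∈ T[0,4] ⇒ YES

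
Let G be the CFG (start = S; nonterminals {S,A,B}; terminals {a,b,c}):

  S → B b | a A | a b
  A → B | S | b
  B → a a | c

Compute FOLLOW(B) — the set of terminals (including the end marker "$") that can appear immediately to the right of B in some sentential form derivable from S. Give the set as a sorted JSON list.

FIRST iteration:
iter 1:
  A via A→b: +{b}
  B via B→a a: +{a}
  B via B→c: +{c}
  S via S→B b: +{a,c}
  S: {a,c}  A: {b}  B: {a,c}
iter 2:
  A via A→B: +{a,c}
  S: {a,c}  A: {a,b,c}  B: {a,c}
iter 3: — fixpoint
  S: {a,c}  A: {a,b,c}  B: {a,c}

FOLLOW sets:
FOLLOW(S) := {$}
round 1:
  S→B b: FOLLOW(B) ⊇ FIRST(b) = {b}; new: +{b}
  S→a A: FOLLOW(A) ⊇ FOLLOW(S) ⊇ {$}; new: +{$}
  S: {$}  A: {$}  B: {b}
round 2:
  A→B: FOLLOW(B) ⊇ FOLLOW(A) ⊇ {$}; new: +{$}
  S: {$}  A: {$}  B: {$,b}
round 3: (stable)
  S: {$}  A: {$}  B: {$,b}

FOLLOW(B) = ["$", "b"]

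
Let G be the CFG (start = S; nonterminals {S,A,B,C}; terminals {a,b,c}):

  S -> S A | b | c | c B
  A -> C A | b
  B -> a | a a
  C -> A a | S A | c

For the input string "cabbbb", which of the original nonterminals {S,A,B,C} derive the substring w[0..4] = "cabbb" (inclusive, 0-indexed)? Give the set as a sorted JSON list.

CNF form of G:
  S -> S A | T1 B | b | c
  A -> C A | b
  B -> T0 T0 | a
  C -> A T0 | S A | c
  T0 -> a
  T1 -> c

CYK fill — only the sub-triangle for w[0..4]:
  cell(0,0) c: {C,S,T1}  orig:{C,S}
  cell(1,1) a: {B,T0}  orig:{B}
  cell(2,2) b: {A,S}
  cell(3,3) b: {A,S}
  cell(4,4) b: {A,S}
  cell(0,1) ca: {S}
  cell(1,2) ab: ∅
  cell(2,3) bb: {C,S}
  cell(3,4) bb: {C,S}
  cell(0,2) cab: {C,S}
  cell(1,3) abb: ∅
  cell(2,4) bbb: {A,C,S}
  cell(0,3) cabb: {A,C,S}
  cell(1,4) abbb: ∅
  cell(0,4) cabbb: {A,C,S}

Original NTs in T[0,4] deriving "cabbb": ["A", "C", "S"]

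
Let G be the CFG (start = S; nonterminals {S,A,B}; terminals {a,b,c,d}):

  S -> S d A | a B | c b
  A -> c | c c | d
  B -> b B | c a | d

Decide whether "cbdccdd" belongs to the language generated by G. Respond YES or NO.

Convert to CNF:
  S -> S X4 | T0 T1 | T2 B
  A -> T0 T0 | c | d
  B -> T0 T2 | T1 B | d
  T0 -> c
  T1 -> b
  T2 -> a
  T3 -> d
  X4 -> T3 A

CYK fill:
  [0..0]={A,T0}  "c"  orig:{A}
  [1..1]={T1}  "b"  orig:{}
  [2..2]={A,B,T3}  "d"  orig:{A,B}
  [3..3]={A,T0}  "c"  orig:{A}
  [4..4]={A,T0}  "c"  orig:{A}
  [5..5]={A,B,T3}  "d"  orig:{A,B}
  [6..6]={A,B,T3}  "d"  orig:{A,B}
  [0..1]={S}  "cb"
  [1..2]={B}  "bd"
  [2..3]={X4}  "dc"  orig:{}
  [3..4]={A}  "cc"
  [4..5]=∅  "cd"
  [5..6]={X4}  "dd"  orig:{}
  [0..2]=∅  "cbd"
  [1..3]=∅  "bdc"
  [2..4]={X4}  "dcc"  orig:{}
  [3..5]=∅  "ccd"
  [4..6]=∅  "cdd"
  [0..3]={S}  "cbdc"
  [1..4]=∅  "bdcc"
  [2..5]=∅  "dccd"
  [3..6]=∅  "ccdd"
  [0..4]={S}  "cbdcc"
  [1..5]=∅  "bdccd"
  [2..6]=∅  "dccdd"
  [0..5]=∅  "cbdccd"
  [1..6]=∅  "bdccdd"
  [0..6]={S}  "cbdccdd"

S ∈ T[0,6] ⇒ YES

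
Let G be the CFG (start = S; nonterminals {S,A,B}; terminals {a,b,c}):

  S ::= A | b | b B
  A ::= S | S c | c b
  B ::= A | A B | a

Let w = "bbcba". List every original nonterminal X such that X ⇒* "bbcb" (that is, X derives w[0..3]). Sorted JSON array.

CNF form of G:
  S -> S T0 | T0 T1 | T1 B | b
  A -> S T0 | T0 T1 | T1 B | b
  B -> A B | S T0 | T0 T1 | T1 B | a | b
  T0 -> c
  T1 -> b

CYK fill, restricted to cells inside w[0..3]:
  cell(0,0) b: {A,B,S,T1}  orig:{A,B,S}
  cell(1,1) b: {A,B,S,T1}  orig:{A,B,S}
  cell(2,2) c: {T0}  orig:{}
  cell(3,3) b: {A,B,S,T1}  orig:{A,B,S}
  cell(0,1) bb: {A,B,S}
  cell(1,2) bc: {A,B,S}
  cell(2,3) cb: {A,B,S}
  cell(0,2) bbc: {A,B,S}
  cell(1,3) bcb: {A,B,S}
  cell(0,3) bbcb: {A,B,S}

Original NTs in T[0,3] deriving "bbcb": ["A", "B", "S"]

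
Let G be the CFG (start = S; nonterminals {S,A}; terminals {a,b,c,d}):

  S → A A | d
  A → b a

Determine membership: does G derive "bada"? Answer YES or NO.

CNF form of G:
  S -> A A | d
  A -> T0 T1
  T0 -> b
  T1 -> a

CYK fill:
  T[0,0] 'b' = {T0}  orig:{}
  T[1,1] 'a' = {T1}  orig:{}
  T[2,2] 'd' = {S}
  T[3,3] 'a' = {T1}  orig:{}
  T[0,1] 'ba' = {A}
  T[1,2] 'ad' = ∅
  T[2,3] 'da' = ∅
  T[0,2] 'bad' = ∅
  T[1,3] 'ada' = ∅
  T[0,3] 'bada' = ∅

S ∉ T[0,3] ⇒ NO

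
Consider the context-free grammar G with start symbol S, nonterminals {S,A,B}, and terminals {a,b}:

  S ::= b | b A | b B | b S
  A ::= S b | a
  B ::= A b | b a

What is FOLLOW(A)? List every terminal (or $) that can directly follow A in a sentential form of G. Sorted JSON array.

Compute FIRST by fixpoint:
pass 1:
  A via A→a: +{a}
  B via B→A b: +{a}
  B via B→b a: +{b}
  S via S→b: +{b}
  FIRST[S]={b}  FIRST[A]={a}  FIRST[B]={a,b}
pass 2:
  A via A→S b: +{b}
  FIRST[S]={b}  FIRST[A]={a,b}  FIRST[B]={a,b}
pass 3: (stable)
  FIRST[S]={b}  FIRST[A]={a,b}  FIRST[B]={a,b}

FOLLOW iteration:
seed FOLLOW(S) with $
round 1:
  A→S b: FOLLOW(S) ⊇ FIRST(b) = {b}; new: +{b}
  B→A b: FOLLOW(A) ⊇ FIRST(b) = {b}; new: +{b}
  S→b A: FOLLOW(A) ⊇ FOLLOW(S) ⊇ {$,b}; new: +{$}
  S→b B: FOLLOW(B) ⊇ FOLLOW(S) ⊇ {$,b}; new: +{$,b}
  FOLLOW(S)={$,b}  FOLLOW(A)={$,b}  FOLLOW(B)={$,b}
round 2: (no change)
  FOLLOW(S)={$,b}  FOLLOW(A)={$,b}  FOLLOW(B)={$,b}

FOLLOW(A) = ["$", "b"]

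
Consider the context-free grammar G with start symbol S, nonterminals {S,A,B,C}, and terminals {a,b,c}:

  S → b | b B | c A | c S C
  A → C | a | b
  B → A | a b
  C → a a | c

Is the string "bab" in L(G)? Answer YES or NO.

CNF form of G:
  S -> T1 B | T2 A | T2 X3 | b
  A -> T0 T0 | a | b | c
  B -> T0 T0 | T0 T1 | a | b | c
  C -> T0 T0 | c
  T0 -> a
  T1 -> b
  T2 -> c
  X3 -> S C

Fill CYK table bottom-up:
  [0..0]={A,B,S,T1}  "b"  orig:{A,B,S}
  [1..1]={A,B,T0}  "a"  orig:{A,B}
  [2..2]={A,B,S,T1}  "b"  orig:{A,B,S}
  [0..1]={S}  "ba"
  [1..2]={B}  "ab"
  [0..2]={S}  "bab"

S ∈ T[0,2] ⇒ YES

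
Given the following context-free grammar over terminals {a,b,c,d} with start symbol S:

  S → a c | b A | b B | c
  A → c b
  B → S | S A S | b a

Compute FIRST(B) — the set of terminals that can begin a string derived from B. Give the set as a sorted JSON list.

FIRST iteration:
round 1:
  A via A→c b: +{c}
  B via B→b a: +{b}
  S via S→a c: +{a}
  S via S→b A: +{b}
  S via S→c: +{c}
  FIRST[S]={a,b,c}  FIRST[A]={c}  FIRST[B]={b}
round 2:
  B via B→S: +{a,c}
  FIRST[S]={a,b,c}  FIRST[A]={c}  FIRST[B]={a,b,c}
round 3: (no change)
  FIRST[S]={a,b,c}  FIRST[A]={c}  FIRST[B]={a,b,c}

FIRST(B) = ["a", "b", "c"]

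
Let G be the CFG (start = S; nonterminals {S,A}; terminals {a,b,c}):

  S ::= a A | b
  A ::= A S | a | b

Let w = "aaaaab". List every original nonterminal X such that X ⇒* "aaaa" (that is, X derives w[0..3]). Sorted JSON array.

CNF form of G:
  S -> T0 A | b
  A -> A S | a | b
  T0 -> a

CYK table (by increasing span) — only the sub-triangle for w[0..3]:
  [0..0]={A,T0}  "a"  orig:{A}
  [1..1]={A,T0}  "a"  orig:{A}
  [2..2]={A,T0}  "a"  orig:{A}
  [3..3]={A,T0}  "a"  orig:{A}
  [0..1]={S}  "aa"
  [1..2]={S}  "aa"
  [2..3]={S}  "aa"
  [0..2]={A}  "aaa"
  [1..3]={A}  "aaa"
  [0..3]={S}  "aaaa"

Original NTs in T[0,3] deriving "aaaa": ["S"]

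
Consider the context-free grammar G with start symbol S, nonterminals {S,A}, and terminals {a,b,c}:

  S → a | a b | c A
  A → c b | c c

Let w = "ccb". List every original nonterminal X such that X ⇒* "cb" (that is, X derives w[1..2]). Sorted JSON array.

Convert to CNF:
  S -> T0 A | T2 T1 | a
  A -> T0 T0 | T0 T1
  T0 -> c
  T1 -> b
  T2 -> a

CYK table (by increasing span), restricted to cells inside w[1..2]:
  [1..1]={T0}  "c"  orig:{}
  [2..2]={T1}  "b"  orig:{}
  [1..2]={A}  "cb"

Original NTs in T[1,2] deriving "cb": ["A"]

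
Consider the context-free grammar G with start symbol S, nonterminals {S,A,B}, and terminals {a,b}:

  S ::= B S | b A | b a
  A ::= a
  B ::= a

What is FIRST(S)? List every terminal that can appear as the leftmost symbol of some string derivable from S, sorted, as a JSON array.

Compute FIRST by fixpoint:
round 1:
  A via A→a: +{a}
  B via B→a: +{a}
  S via S→B S: +{a}
  S via S→b A: +{b}
  S: {a,b}  A: {a}  B: {a}
round 2: (no change)
  S: {a,b}  A: {a}  B: {a}

FIRST(S) = ["a", "b"]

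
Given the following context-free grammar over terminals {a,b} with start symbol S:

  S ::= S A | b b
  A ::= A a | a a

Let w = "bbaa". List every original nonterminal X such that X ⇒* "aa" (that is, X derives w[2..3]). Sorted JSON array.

Convert to CNF:
  S -> S A | T1 T1
  A -> A T0 | T0 T0
  T0 -> a
  T1 -> b

Fill CYK table bottom-up — only the sub-triangle for w[2..3]:
  T[2,2] 'a' = {T0}  orig:{}
  T[3,3] 'a' = {T0}  orig:{}
  T[2,3] 'aa' = {A}

Original NTs in T[2,3] deriving "aa": ["A"]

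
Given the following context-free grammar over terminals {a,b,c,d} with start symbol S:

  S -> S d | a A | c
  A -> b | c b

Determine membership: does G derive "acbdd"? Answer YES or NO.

Convert to CNF:
  S -> S T2 | T3 A | c
  A -> T0 T1 | b
  T0 -> c
  T1 -> b
  T2 -> d
  T3 -> a

CYK table (by increasing span):
  [0..0]={T3}  "a"  orig:{}
  [1..1]={S,T0}  "c"  orig:{S}
  [2..2]={A,T1}  "b"  orig:{A}
  [3..3]={T2}  "d"  orig:{}
  [4..4]={T2}  "d"  orig:{}
  [0..1]=∅  "ac"
  [1..2]={A}  "cb"
  [2..3]=∅  "bd"
  [3..4]=∅  "dd"
  [0..2]={S}  "acb"
  [1..3]=∅  "cbd"
  [2..4]=∅  "bdd"
  [0..3]={S}  "acbd"
  [1..4]=∅  "cbdd"
  [0..4]={S}  "acbdd"

S ∈ T[0,4] ⇒ YES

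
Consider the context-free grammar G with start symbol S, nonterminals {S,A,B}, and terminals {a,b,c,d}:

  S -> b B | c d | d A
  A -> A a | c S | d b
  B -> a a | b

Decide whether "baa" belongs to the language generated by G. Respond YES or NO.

CNF form of G:
  S -> T1 T2 | T2 A | T3 B
  A -> A T0 | T1 S | T2 T3
  B -> T0 T0 | b
  T0 -> a
  T1 -> c
  T2 -> d
  T3 -> b

Fill CYK table bottom-up:
  cell(0,0) b: {B,T3}  orig:{B}
  cell(1,1) a: {T0}  orig:{}
  cell(2,2) a: {T0}  orig:{}
  cell(0,1) ba: ∅
  cell(1,2) aa: {B}
  cell(0,2) baa: {S}

S ∈ T[0,2] ⇒ YES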